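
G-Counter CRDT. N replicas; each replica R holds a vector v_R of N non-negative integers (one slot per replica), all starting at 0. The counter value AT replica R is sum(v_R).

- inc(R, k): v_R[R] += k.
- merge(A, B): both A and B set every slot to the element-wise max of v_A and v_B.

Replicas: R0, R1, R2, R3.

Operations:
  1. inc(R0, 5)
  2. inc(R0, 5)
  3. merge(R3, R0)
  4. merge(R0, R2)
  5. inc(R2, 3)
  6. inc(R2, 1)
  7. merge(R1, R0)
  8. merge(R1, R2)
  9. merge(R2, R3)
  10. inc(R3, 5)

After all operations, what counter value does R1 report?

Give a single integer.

Op 1: inc R0 by 5 -> R0=(5,0,0,0) value=5
Op 2: inc R0 by 5 -> R0=(10,0,0,0) value=10
Op 3: merge R3<->R0 -> R3=(10,0,0,0) R0=(10,0,0,0)
Op 4: merge R0<->R2 -> R0=(10,0,0,0) R2=(10,0,0,0)
Op 5: inc R2 by 3 -> R2=(10,0,3,0) value=13
Op 6: inc R2 by 1 -> R2=(10,0,4,0) value=14
Op 7: merge R1<->R0 -> R1=(10,0,0,0) R0=(10,0,0,0)
Op 8: merge R1<->R2 -> R1=(10,0,4,0) R2=(10,0,4,0)
Op 9: merge R2<->R3 -> R2=(10,0,4,0) R3=(10,0,4,0)
Op 10: inc R3 by 5 -> R3=(10,0,4,5) value=19

Answer: 14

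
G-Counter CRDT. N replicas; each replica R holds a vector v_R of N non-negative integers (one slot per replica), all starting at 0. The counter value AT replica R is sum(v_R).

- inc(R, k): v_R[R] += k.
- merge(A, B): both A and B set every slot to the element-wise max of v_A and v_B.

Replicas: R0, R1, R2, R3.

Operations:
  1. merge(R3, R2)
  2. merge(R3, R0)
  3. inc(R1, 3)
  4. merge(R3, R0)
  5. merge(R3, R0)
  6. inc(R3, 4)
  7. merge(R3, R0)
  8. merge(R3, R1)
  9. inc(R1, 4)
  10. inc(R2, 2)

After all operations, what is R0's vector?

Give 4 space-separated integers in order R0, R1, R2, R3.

Op 1: merge R3<->R2 -> R3=(0,0,0,0) R2=(0,0,0,0)
Op 2: merge R3<->R0 -> R3=(0,0,0,0) R0=(0,0,0,0)
Op 3: inc R1 by 3 -> R1=(0,3,0,0) value=3
Op 4: merge R3<->R0 -> R3=(0,0,0,0) R0=(0,0,0,0)
Op 5: merge R3<->R0 -> R3=(0,0,0,0) R0=(0,0,0,0)
Op 6: inc R3 by 4 -> R3=(0,0,0,4) value=4
Op 7: merge R3<->R0 -> R3=(0,0,0,4) R0=(0,0,0,4)
Op 8: merge R3<->R1 -> R3=(0,3,0,4) R1=(0,3,0,4)
Op 9: inc R1 by 4 -> R1=(0,7,0,4) value=11
Op 10: inc R2 by 2 -> R2=(0,0,2,0) value=2

Answer: 0 0 0 4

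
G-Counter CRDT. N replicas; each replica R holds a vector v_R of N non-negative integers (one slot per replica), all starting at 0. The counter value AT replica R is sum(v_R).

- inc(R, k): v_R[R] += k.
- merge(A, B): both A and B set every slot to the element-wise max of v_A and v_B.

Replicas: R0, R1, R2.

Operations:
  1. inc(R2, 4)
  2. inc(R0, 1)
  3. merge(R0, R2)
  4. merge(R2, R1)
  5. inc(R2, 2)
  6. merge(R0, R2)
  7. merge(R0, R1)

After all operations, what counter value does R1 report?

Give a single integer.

Op 1: inc R2 by 4 -> R2=(0,0,4) value=4
Op 2: inc R0 by 1 -> R0=(1,0,0) value=1
Op 3: merge R0<->R2 -> R0=(1,0,4) R2=(1,0,4)
Op 4: merge R2<->R1 -> R2=(1,0,4) R1=(1,0,4)
Op 5: inc R2 by 2 -> R2=(1,0,6) value=7
Op 6: merge R0<->R2 -> R0=(1,0,6) R2=(1,0,6)
Op 7: merge R0<->R1 -> R0=(1,0,6) R1=(1,0,6)

Answer: 7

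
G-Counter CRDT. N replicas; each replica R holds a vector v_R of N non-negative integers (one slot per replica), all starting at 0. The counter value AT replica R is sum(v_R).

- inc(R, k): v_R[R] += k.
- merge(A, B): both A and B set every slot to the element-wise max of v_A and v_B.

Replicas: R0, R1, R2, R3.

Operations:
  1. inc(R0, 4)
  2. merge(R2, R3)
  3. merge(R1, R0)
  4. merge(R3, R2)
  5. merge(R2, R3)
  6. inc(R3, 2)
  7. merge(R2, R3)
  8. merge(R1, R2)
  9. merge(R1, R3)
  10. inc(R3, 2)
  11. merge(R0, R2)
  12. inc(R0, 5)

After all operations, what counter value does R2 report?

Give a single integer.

Op 1: inc R0 by 4 -> R0=(4,0,0,0) value=4
Op 2: merge R2<->R3 -> R2=(0,0,0,0) R3=(0,0,0,0)
Op 3: merge R1<->R0 -> R1=(4,0,0,0) R0=(4,0,0,0)
Op 4: merge R3<->R2 -> R3=(0,0,0,0) R2=(0,0,0,0)
Op 5: merge R2<->R3 -> R2=(0,0,0,0) R3=(0,0,0,0)
Op 6: inc R3 by 2 -> R3=(0,0,0,2) value=2
Op 7: merge R2<->R3 -> R2=(0,0,0,2) R3=(0,0,0,2)
Op 8: merge R1<->R2 -> R1=(4,0,0,2) R2=(4,0,0,2)
Op 9: merge R1<->R3 -> R1=(4,0,0,2) R3=(4,0,0,2)
Op 10: inc R3 by 2 -> R3=(4,0,0,4) value=8
Op 11: merge R0<->R2 -> R0=(4,0,0,2) R2=(4,0,0,2)
Op 12: inc R0 by 5 -> R0=(9,0,0,2) value=11

Answer: 6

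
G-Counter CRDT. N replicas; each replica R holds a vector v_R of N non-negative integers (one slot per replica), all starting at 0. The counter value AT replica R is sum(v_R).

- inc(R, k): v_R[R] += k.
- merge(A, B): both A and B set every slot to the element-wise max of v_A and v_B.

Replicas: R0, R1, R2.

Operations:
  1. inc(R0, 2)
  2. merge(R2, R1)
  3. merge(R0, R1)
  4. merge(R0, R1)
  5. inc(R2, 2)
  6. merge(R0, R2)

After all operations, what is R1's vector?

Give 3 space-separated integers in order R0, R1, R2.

Answer: 2 0 0

Derivation:
Op 1: inc R0 by 2 -> R0=(2,0,0) value=2
Op 2: merge R2<->R1 -> R2=(0,0,0) R1=(0,0,0)
Op 3: merge R0<->R1 -> R0=(2,0,0) R1=(2,0,0)
Op 4: merge R0<->R1 -> R0=(2,0,0) R1=(2,0,0)
Op 5: inc R2 by 2 -> R2=(0,0,2) value=2
Op 6: merge R0<->R2 -> R0=(2,0,2) R2=(2,0,2)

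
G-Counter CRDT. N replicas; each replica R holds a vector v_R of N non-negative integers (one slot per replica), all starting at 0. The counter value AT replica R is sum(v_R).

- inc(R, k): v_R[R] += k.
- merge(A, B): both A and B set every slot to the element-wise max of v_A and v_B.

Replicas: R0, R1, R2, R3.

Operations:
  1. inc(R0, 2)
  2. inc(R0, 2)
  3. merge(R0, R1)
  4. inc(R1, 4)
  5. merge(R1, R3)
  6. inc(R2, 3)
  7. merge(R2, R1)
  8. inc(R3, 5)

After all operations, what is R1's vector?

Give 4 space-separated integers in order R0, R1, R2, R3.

Answer: 4 4 3 0

Derivation:
Op 1: inc R0 by 2 -> R0=(2,0,0,0) value=2
Op 2: inc R0 by 2 -> R0=(4,0,0,0) value=4
Op 3: merge R0<->R1 -> R0=(4,0,0,0) R1=(4,0,0,0)
Op 4: inc R1 by 4 -> R1=(4,4,0,0) value=8
Op 5: merge R1<->R3 -> R1=(4,4,0,0) R3=(4,4,0,0)
Op 6: inc R2 by 3 -> R2=(0,0,3,0) value=3
Op 7: merge R2<->R1 -> R2=(4,4,3,0) R1=(4,4,3,0)
Op 8: inc R3 by 5 -> R3=(4,4,0,5) value=13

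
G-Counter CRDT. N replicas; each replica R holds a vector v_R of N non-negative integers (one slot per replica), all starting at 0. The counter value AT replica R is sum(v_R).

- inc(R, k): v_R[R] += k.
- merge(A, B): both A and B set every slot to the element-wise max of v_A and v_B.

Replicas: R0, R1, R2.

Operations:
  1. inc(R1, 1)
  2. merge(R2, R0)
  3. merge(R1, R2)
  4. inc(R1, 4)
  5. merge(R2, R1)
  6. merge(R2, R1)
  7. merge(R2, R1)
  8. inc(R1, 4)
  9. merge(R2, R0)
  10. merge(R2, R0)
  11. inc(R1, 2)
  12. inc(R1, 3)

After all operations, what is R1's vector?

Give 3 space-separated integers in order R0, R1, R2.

Op 1: inc R1 by 1 -> R1=(0,1,0) value=1
Op 2: merge R2<->R0 -> R2=(0,0,0) R0=(0,0,0)
Op 3: merge R1<->R2 -> R1=(0,1,0) R2=(0,1,0)
Op 4: inc R1 by 4 -> R1=(0,5,0) value=5
Op 5: merge R2<->R1 -> R2=(0,5,0) R1=(0,5,0)
Op 6: merge R2<->R1 -> R2=(0,5,0) R1=(0,5,0)
Op 7: merge R2<->R1 -> R2=(0,5,0) R1=(0,5,0)
Op 8: inc R1 by 4 -> R1=(0,9,0) value=9
Op 9: merge R2<->R0 -> R2=(0,5,0) R0=(0,5,0)
Op 10: merge R2<->R0 -> R2=(0,5,0) R0=(0,5,0)
Op 11: inc R1 by 2 -> R1=(0,11,0) value=11
Op 12: inc R1 by 3 -> R1=(0,14,0) value=14

Answer: 0 14 0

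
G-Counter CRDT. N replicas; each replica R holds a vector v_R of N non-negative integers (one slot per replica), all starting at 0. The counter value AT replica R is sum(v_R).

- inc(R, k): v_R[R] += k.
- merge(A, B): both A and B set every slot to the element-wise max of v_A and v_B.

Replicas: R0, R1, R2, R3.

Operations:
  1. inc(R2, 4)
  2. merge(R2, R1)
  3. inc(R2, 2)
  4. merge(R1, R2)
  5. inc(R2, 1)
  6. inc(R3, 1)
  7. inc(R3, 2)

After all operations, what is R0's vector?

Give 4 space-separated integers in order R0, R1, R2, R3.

Answer: 0 0 0 0

Derivation:
Op 1: inc R2 by 4 -> R2=(0,0,4,0) value=4
Op 2: merge R2<->R1 -> R2=(0,0,4,0) R1=(0,0,4,0)
Op 3: inc R2 by 2 -> R2=(0,0,6,0) value=6
Op 4: merge R1<->R2 -> R1=(0,0,6,0) R2=(0,0,6,0)
Op 5: inc R2 by 1 -> R2=(0,0,7,0) value=7
Op 6: inc R3 by 1 -> R3=(0,0,0,1) value=1
Op 7: inc R3 by 2 -> R3=(0,0,0,3) value=3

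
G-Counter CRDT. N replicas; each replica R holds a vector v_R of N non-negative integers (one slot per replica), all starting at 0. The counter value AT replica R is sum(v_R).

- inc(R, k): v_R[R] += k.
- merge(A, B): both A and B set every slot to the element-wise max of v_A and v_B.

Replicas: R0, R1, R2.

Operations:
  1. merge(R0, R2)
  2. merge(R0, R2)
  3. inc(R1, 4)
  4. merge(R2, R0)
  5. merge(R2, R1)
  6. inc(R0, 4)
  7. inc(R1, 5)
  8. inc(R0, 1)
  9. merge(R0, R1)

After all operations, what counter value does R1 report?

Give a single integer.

Answer: 14

Derivation:
Op 1: merge R0<->R2 -> R0=(0,0,0) R2=(0,0,0)
Op 2: merge R0<->R2 -> R0=(0,0,0) R2=(0,0,0)
Op 3: inc R1 by 4 -> R1=(0,4,0) value=4
Op 4: merge R2<->R0 -> R2=(0,0,0) R0=(0,0,0)
Op 5: merge R2<->R1 -> R2=(0,4,0) R1=(0,4,0)
Op 6: inc R0 by 4 -> R0=(4,0,0) value=4
Op 7: inc R1 by 5 -> R1=(0,9,0) value=9
Op 8: inc R0 by 1 -> R0=(5,0,0) value=5
Op 9: merge R0<->R1 -> R0=(5,9,0) R1=(5,9,0)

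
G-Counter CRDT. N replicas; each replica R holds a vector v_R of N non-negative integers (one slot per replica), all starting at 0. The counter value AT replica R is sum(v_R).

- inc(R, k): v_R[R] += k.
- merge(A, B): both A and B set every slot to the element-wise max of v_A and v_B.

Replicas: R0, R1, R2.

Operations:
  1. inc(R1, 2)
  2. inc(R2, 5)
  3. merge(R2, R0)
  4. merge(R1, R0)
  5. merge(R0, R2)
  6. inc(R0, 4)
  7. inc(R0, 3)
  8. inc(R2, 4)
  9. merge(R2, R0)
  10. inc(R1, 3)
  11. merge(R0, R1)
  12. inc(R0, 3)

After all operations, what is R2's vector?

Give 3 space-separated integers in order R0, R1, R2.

Answer: 7 2 9

Derivation:
Op 1: inc R1 by 2 -> R1=(0,2,0) value=2
Op 2: inc R2 by 5 -> R2=(0,0,5) value=5
Op 3: merge R2<->R0 -> R2=(0,0,5) R0=(0,0,5)
Op 4: merge R1<->R0 -> R1=(0,2,5) R0=(0,2,5)
Op 5: merge R0<->R2 -> R0=(0,2,5) R2=(0,2,5)
Op 6: inc R0 by 4 -> R0=(4,2,5) value=11
Op 7: inc R0 by 3 -> R0=(7,2,5) value=14
Op 8: inc R2 by 4 -> R2=(0,2,9) value=11
Op 9: merge R2<->R0 -> R2=(7,2,9) R0=(7,2,9)
Op 10: inc R1 by 3 -> R1=(0,5,5) value=10
Op 11: merge R0<->R1 -> R0=(7,5,9) R1=(7,5,9)
Op 12: inc R0 by 3 -> R0=(10,5,9) value=24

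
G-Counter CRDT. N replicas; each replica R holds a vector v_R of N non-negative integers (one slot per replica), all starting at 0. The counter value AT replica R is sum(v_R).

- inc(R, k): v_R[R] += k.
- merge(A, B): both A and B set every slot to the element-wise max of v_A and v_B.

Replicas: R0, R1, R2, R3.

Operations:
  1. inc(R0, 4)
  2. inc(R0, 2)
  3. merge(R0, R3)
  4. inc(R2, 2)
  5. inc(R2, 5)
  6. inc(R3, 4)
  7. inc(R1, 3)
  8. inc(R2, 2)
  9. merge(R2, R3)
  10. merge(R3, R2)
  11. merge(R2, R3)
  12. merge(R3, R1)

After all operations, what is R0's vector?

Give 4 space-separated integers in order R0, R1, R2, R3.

Answer: 6 0 0 0

Derivation:
Op 1: inc R0 by 4 -> R0=(4,0,0,0) value=4
Op 2: inc R0 by 2 -> R0=(6,0,0,0) value=6
Op 3: merge R0<->R3 -> R0=(6,0,0,0) R3=(6,0,0,0)
Op 4: inc R2 by 2 -> R2=(0,0,2,0) value=2
Op 5: inc R2 by 5 -> R2=(0,0,7,0) value=7
Op 6: inc R3 by 4 -> R3=(6,0,0,4) value=10
Op 7: inc R1 by 3 -> R1=(0,3,0,0) value=3
Op 8: inc R2 by 2 -> R2=(0,0,9,0) value=9
Op 9: merge R2<->R3 -> R2=(6,0,9,4) R3=(6,0,9,4)
Op 10: merge R3<->R2 -> R3=(6,0,9,4) R2=(6,0,9,4)
Op 11: merge R2<->R3 -> R2=(6,0,9,4) R3=(6,0,9,4)
Op 12: merge R3<->R1 -> R3=(6,3,9,4) R1=(6,3,9,4)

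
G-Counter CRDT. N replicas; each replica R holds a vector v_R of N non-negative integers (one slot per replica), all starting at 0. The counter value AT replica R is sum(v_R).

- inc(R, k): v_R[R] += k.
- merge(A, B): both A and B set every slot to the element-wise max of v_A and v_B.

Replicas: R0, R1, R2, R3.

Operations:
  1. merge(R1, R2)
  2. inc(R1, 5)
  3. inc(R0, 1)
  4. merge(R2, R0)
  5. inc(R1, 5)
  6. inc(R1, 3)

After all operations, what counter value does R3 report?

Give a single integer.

Answer: 0

Derivation:
Op 1: merge R1<->R2 -> R1=(0,0,0,0) R2=(0,0,0,0)
Op 2: inc R1 by 5 -> R1=(0,5,0,0) value=5
Op 3: inc R0 by 1 -> R0=(1,0,0,0) value=1
Op 4: merge R2<->R0 -> R2=(1,0,0,0) R0=(1,0,0,0)
Op 5: inc R1 by 5 -> R1=(0,10,0,0) value=10
Op 6: inc R1 by 3 -> R1=(0,13,0,0) value=13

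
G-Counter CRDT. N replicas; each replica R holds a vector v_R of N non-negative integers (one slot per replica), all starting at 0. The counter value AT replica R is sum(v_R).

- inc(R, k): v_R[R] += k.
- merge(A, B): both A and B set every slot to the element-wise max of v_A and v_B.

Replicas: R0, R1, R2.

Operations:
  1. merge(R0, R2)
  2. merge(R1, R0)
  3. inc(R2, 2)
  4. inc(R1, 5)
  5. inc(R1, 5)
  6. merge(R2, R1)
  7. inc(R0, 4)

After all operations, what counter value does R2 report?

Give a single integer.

Answer: 12

Derivation:
Op 1: merge R0<->R2 -> R0=(0,0,0) R2=(0,0,0)
Op 2: merge R1<->R0 -> R1=(0,0,0) R0=(0,0,0)
Op 3: inc R2 by 2 -> R2=(0,0,2) value=2
Op 4: inc R1 by 5 -> R1=(0,5,0) value=5
Op 5: inc R1 by 5 -> R1=(0,10,0) value=10
Op 6: merge R2<->R1 -> R2=(0,10,2) R1=(0,10,2)
Op 7: inc R0 by 4 -> R0=(4,0,0) value=4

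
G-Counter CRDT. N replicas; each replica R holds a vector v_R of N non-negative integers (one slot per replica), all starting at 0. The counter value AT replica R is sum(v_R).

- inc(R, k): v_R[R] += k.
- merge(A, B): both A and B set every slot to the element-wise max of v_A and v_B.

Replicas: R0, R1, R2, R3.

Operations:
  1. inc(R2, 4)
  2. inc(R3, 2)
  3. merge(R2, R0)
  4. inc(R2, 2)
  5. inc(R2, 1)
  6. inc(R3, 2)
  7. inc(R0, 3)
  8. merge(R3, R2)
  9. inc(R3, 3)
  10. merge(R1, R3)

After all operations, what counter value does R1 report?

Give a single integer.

Answer: 14

Derivation:
Op 1: inc R2 by 4 -> R2=(0,0,4,0) value=4
Op 2: inc R3 by 2 -> R3=(0,0,0,2) value=2
Op 3: merge R2<->R0 -> R2=(0,0,4,0) R0=(0,0,4,0)
Op 4: inc R2 by 2 -> R2=(0,0,6,0) value=6
Op 5: inc R2 by 1 -> R2=(0,0,7,0) value=7
Op 6: inc R3 by 2 -> R3=(0,0,0,4) value=4
Op 7: inc R0 by 3 -> R0=(3,0,4,0) value=7
Op 8: merge R3<->R2 -> R3=(0,0,7,4) R2=(0,0,7,4)
Op 9: inc R3 by 3 -> R3=(0,0,7,7) value=14
Op 10: merge R1<->R3 -> R1=(0,0,7,7) R3=(0,0,7,7)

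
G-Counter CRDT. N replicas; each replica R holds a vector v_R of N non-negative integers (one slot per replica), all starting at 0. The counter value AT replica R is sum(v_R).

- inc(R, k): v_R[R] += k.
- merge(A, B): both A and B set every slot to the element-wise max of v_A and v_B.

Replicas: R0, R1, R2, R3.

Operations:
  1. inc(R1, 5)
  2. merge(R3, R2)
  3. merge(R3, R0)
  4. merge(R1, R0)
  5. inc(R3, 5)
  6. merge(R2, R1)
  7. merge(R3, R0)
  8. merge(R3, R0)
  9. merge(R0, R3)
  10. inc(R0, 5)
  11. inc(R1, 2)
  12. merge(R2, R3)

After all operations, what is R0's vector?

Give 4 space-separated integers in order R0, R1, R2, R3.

Op 1: inc R1 by 5 -> R1=(0,5,0,0) value=5
Op 2: merge R3<->R2 -> R3=(0,0,0,0) R2=(0,0,0,0)
Op 3: merge R3<->R0 -> R3=(0,0,0,0) R0=(0,0,0,0)
Op 4: merge R1<->R0 -> R1=(0,5,0,0) R0=(0,5,0,0)
Op 5: inc R3 by 5 -> R3=(0,0,0,5) value=5
Op 6: merge R2<->R1 -> R2=(0,5,0,0) R1=(0,5,0,0)
Op 7: merge R3<->R0 -> R3=(0,5,0,5) R0=(0,5,0,5)
Op 8: merge R3<->R0 -> R3=(0,5,0,5) R0=(0,5,0,5)
Op 9: merge R0<->R3 -> R0=(0,5,0,5) R3=(0,5,0,5)
Op 10: inc R0 by 5 -> R0=(5,5,0,5) value=15
Op 11: inc R1 by 2 -> R1=(0,7,0,0) value=7
Op 12: merge R2<->R3 -> R2=(0,5,0,5) R3=(0,5,0,5)

Answer: 5 5 0 5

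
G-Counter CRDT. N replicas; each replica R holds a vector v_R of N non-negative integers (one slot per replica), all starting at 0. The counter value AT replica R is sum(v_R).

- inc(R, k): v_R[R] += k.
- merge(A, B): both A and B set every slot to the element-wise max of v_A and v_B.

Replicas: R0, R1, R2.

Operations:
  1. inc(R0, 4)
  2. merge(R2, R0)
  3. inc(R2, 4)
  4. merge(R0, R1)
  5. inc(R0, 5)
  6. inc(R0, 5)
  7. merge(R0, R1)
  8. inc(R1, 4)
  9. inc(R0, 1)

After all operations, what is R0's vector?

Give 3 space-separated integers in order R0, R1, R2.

Op 1: inc R0 by 4 -> R0=(4,0,0) value=4
Op 2: merge R2<->R0 -> R2=(4,0,0) R0=(4,0,0)
Op 3: inc R2 by 4 -> R2=(4,0,4) value=8
Op 4: merge R0<->R1 -> R0=(4,0,0) R1=(4,0,0)
Op 5: inc R0 by 5 -> R0=(9,0,0) value=9
Op 6: inc R0 by 5 -> R0=(14,0,0) value=14
Op 7: merge R0<->R1 -> R0=(14,0,0) R1=(14,0,0)
Op 8: inc R1 by 4 -> R1=(14,4,0) value=18
Op 9: inc R0 by 1 -> R0=(15,0,0) value=15

Answer: 15 0 0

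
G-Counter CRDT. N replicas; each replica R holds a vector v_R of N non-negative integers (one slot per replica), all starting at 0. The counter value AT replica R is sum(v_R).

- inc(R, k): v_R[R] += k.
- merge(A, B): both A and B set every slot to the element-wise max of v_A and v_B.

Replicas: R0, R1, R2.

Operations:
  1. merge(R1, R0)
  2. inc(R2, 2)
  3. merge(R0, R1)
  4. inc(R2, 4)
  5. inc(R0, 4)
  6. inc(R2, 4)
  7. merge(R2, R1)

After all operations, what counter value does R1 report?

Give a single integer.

Answer: 10

Derivation:
Op 1: merge R1<->R0 -> R1=(0,0,0) R0=(0,0,0)
Op 2: inc R2 by 2 -> R2=(0,0,2) value=2
Op 3: merge R0<->R1 -> R0=(0,0,0) R1=(0,0,0)
Op 4: inc R2 by 4 -> R2=(0,0,6) value=6
Op 5: inc R0 by 4 -> R0=(4,0,0) value=4
Op 6: inc R2 by 4 -> R2=(0,0,10) value=10
Op 7: merge R2<->R1 -> R2=(0,0,10) R1=(0,0,10)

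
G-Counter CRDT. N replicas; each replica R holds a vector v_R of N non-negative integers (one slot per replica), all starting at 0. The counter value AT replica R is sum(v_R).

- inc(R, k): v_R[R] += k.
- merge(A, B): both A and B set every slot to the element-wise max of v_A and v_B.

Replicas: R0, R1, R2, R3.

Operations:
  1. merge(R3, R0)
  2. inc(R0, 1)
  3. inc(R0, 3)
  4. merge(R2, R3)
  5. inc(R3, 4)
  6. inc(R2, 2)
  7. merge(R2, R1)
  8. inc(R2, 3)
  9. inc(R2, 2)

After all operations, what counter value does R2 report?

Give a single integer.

Op 1: merge R3<->R0 -> R3=(0,0,0,0) R0=(0,0,0,0)
Op 2: inc R0 by 1 -> R0=(1,0,0,0) value=1
Op 3: inc R0 by 3 -> R0=(4,0,0,0) value=4
Op 4: merge R2<->R3 -> R2=(0,0,0,0) R3=(0,0,0,0)
Op 5: inc R3 by 4 -> R3=(0,0,0,4) value=4
Op 6: inc R2 by 2 -> R2=(0,0,2,0) value=2
Op 7: merge R2<->R1 -> R2=(0,0,2,0) R1=(0,0,2,0)
Op 8: inc R2 by 3 -> R2=(0,0,5,0) value=5
Op 9: inc R2 by 2 -> R2=(0,0,7,0) value=7

Answer: 7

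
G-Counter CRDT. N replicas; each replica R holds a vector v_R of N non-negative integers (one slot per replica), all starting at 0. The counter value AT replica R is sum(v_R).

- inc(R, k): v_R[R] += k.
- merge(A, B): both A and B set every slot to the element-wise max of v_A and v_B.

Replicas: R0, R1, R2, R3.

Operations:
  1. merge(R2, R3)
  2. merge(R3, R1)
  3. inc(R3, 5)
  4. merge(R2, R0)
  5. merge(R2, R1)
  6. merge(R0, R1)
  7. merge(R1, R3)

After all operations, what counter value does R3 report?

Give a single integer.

Op 1: merge R2<->R3 -> R2=(0,0,0,0) R3=(0,0,0,0)
Op 2: merge R3<->R1 -> R3=(0,0,0,0) R1=(0,0,0,0)
Op 3: inc R3 by 5 -> R3=(0,0,0,5) value=5
Op 4: merge R2<->R0 -> R2=(0,0,0,0) R0=(0,0,0,0)
Op 5: merge R2<->R1 -> R2=(0,0,0,0) R1=(0,0,0,0)
Op 6: merge R0<->R1 -> R0=(0,0,0,0) R1=(0,0,0,0)
Op 7: merge R1<->R3 -> R1=(0,0,0,5) R3=(0,0,0,5)

Answer: 5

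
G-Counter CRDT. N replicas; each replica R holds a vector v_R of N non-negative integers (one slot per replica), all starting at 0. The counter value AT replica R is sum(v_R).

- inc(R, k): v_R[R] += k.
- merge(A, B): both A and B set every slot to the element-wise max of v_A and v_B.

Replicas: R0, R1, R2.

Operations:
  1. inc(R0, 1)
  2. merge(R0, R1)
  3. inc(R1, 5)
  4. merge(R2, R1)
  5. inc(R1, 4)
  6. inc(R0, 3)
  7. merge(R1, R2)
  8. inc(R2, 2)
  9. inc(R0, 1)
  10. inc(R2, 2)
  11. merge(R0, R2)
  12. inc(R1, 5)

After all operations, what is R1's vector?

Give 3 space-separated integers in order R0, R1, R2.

Op 1: inc R0 by 1 -> R0=(1,0,0) value=1
Op 2: merge R0<->R1 -> R0=(1,0,0) R1=(1,0,0)
Op 3: inc R1 by 5 -> R1=(1,5,0) value=6
Op 4: merge R2<->R1 -> R2=(1,5,0) R1=(1,5,0)
Op 5: inc R1 by 4 -> R1=(1,9,0) value=10
Op 6: inc R0 by 3 -> R0=(4,0,0) value=4
Op 7: merge R1<->R2 -> R1=(1,9,0) R2=(1,9,0)
Op 8: inc R2 by 2 -> R2=(1,9,2) value=12
Op 9: inc R0 by 1 -> R0=(5,0,0) value=5
Op 10: inc R2 by 2 -> R2=(1,9,4) value=14
Op 11: merge R0<->R2 -> R0=(5,9,4) R2=(5,9,4)
Op 12: inc R1 by 5 -> R1=(1,14,0) value=15

Answer: 1 14 0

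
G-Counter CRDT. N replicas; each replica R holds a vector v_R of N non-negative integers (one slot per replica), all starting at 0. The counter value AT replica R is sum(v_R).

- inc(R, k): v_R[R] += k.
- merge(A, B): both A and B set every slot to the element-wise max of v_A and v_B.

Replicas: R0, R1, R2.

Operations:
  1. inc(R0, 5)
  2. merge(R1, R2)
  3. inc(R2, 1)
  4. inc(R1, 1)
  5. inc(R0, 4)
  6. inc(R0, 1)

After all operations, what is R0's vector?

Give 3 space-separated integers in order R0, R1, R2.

Answer: 10 0 0

Derivation:
Op 1: inc R0 by 5 -> R0=(5,0,0) value=5
Op 2: merge R1<->R2 -> R1=(0,0,0) R2=(0,0,0)
Op 3: inc R2 by 1 -> R2=(0,0,1) value=1
Op 4: inc R1 by 1 -> R1=(0,1,0) value=1
Op 5: inc R0 by 4 -> R0=(9,0,0) value=9
Op 6: inc R0 by 1 -> R0=(10,0,0) value=10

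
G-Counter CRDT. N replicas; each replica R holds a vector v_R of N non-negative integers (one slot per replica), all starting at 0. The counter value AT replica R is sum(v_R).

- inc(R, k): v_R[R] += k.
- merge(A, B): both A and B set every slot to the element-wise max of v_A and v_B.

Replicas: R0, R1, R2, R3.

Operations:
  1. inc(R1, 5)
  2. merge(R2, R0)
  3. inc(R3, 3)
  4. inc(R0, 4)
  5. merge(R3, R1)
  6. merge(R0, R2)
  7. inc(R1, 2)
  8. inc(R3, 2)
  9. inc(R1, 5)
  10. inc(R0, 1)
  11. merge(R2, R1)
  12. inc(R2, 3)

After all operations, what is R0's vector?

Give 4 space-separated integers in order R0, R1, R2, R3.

Op 1: inc R1 by 5 -> R1=(0,5,0,0) value=5
Op 2: merge R2<->R0 -> R2=(0,0,0,0) R0=(0,0,0,0)
Op 3: inc R3 by 3 -> R3=(0,0,0,3) value=3
Op 4: inc R0 by 4 -> R0=(4,0,0,0) value=4
Op 5: merge R3<->R1 -> R3=(0,5,0,3) R1=(0,5,0,3)
Op 6: merge R0<->R2 -> R0=(4,0,0,0) R2=(4,0,0,0)
Op 7: inc R1 by 2 -> R1=(0,7,0,3) value=10
Op 8: inc R3 by 2 -> R3=(0,5,0,5) value=10
Op 9: inc R1 by 5 -> R1=(0,12,0,3) value=15
Op 10: inc R0 by 1 -> R0=(5,0,0,0) value=5
Op 11: merge R2<->R1 -> R2=(4,12,0,3) R1=(4,12,0,3)
Op 12: inc R2 by 3 -> R2=(4,12,3,3) value=22

Answer: 5 0 0 0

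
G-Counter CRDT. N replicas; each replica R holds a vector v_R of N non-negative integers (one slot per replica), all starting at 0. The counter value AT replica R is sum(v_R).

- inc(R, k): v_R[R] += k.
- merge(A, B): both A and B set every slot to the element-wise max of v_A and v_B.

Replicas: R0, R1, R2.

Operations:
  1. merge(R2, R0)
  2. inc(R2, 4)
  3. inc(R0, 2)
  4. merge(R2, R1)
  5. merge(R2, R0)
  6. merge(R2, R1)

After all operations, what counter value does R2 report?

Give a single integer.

Answer: 6

Derivation:
Op 1: merge R2<->R0 -> R2=(0,0,0) R0=(0,0,0)
Op 2: inc R2 by 4 -> R2=(0,0,4) value=4
Op 3: inc R0 by 2 -> R0=(2,0,0) value=2
Op 4: merge R2<->R1 -> R2=(0,0,4) R1=(0,0,4)
Op 5: merge R2<->R0 -> R2=(2,0,4) R0=(2,0,4)
Op 6: merge R2<->R1 -> R2=(2,0,4) R1=(2,0,4)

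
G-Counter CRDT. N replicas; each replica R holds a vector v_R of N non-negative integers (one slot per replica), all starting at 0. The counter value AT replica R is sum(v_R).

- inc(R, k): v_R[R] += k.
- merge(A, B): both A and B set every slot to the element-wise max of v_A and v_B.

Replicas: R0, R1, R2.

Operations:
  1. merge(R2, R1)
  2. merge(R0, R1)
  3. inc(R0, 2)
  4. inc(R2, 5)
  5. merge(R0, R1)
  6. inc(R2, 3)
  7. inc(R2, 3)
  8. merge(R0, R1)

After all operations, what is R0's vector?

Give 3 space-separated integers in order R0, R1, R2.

Op 1: merge R2<->R1 -> R2=(0,0,0) R1=(0,0,0)
Op 2: merge R0<->R1 -> R0=(0,0,0) R1=(0,0,0)
Op 3: inc R0 by 2 -> R0=(2,0,0) value=2
Op 4: inc R2 by 5 -> R2=(0,0,5) value=5
Op 5: merge R0<->R1 -> R0=(2,0,0) R1=(2,0,0)
Op 6: inc R2 by 3 -> R2=(0,0,8) value=8
Op 7: inc R2 by 3 -> R2=(0,0,11) value=11
Op 8: merge R0<->R1 -> R0=(2,0,0) R1=(2,0,0)

Answer: 2 0 0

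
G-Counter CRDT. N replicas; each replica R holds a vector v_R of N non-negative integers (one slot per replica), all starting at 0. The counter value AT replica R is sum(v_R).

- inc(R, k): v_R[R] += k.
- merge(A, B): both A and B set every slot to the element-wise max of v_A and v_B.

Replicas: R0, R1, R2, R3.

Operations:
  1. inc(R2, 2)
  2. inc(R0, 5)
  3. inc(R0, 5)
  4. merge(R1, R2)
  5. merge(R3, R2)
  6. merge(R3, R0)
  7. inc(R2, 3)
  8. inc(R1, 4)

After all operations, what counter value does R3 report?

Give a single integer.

Op 1: inc R2 by 2 -> R2=(0,0,2,0) value=2
Op 2: inc R0 by 5 -> R0=(5,0,0,0) value=5
Op 3: inc R0 by 5 -> R0=(10,0,0,0) value=10
Op 4: merge R1<->R2 -> R1=(0,0,2,0) R2=(0,0,2,0)
Op 5: merge R3<->R2 -> R3=(0,0,2,0) R2=(0,0,2,0)
Op 6: merge R3<->R0 -> R3=(10,0,2,0) R0=(10,0,2,0)
Op 7: inc R2 by 3 -> R2=(0,0,5,0) value=5
Op 8: inc R1 by 4 -> R1=(0,4,2,0) value=6

Answer: 12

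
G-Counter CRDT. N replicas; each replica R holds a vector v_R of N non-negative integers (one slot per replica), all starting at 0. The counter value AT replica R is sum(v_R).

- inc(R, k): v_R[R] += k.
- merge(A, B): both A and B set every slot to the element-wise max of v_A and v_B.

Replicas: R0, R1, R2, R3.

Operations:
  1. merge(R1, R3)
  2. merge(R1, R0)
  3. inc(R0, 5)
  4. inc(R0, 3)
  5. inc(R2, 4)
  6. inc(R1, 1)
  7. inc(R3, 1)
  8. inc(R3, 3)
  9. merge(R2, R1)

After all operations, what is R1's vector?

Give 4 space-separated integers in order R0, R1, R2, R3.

Op 1: merge R1<->R3 -> R1=(0,0,0,0) R3=(0,0,0,0)
Op 2: merge R1<->R0 -> R1=(0,0,0,0) R0=(0,0,0,0)
Op 3: inc R0 by 5 -> R0=(5,0,0,0) value=5
Op 4: inc R0 by 3 -> R0=(8,0,0,0) value=8
Op 5: inc R2 by 4 -> R2=(0,0,4,0) value=4
Op 6: inc R1 by 1 -> R1=(0,1,0,0) value=1
Op 7: inc R3 by 1 -> R3=(0,0,0,1) value=1
Op 8: inc R3 by 3 -> R3=(0,0,0,4) value=4
Op 9: merge R2<->R1 -> R2=(0,1,4,0) R1=(0,1,4,0)

Answer: 0 1 4 0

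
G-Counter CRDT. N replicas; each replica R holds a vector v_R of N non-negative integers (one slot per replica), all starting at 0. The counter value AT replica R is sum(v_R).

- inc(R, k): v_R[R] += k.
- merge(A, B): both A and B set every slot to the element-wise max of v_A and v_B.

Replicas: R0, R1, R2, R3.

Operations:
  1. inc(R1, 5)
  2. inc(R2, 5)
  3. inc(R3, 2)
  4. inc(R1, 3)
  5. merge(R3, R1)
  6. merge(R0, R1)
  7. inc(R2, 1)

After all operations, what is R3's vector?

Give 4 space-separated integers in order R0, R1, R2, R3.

Op 1: inc R1 by 5 -> R1=(0,5,0,0) value=5
Op 2: inc R2 by 5 -> R2=(0,0,5,0) value=5
Op 3: inc R3 by 2 -> R3=(0,0,0,2) value=2
Op 4: inc R1 by 3 -> R1=(0,8,0,0) value=8
Op 5: merge R3<->R1 -> R3=(0,8,0,2) R1=(0,8,0,2)
Op 6: merge R0<->R1 -> R0=(0,8,0,2) R1=(0,8,0,2)
Op 7: inc R2 by 1 -> R2=(0,0,6,0) value=6

Answer: 0 8 0 2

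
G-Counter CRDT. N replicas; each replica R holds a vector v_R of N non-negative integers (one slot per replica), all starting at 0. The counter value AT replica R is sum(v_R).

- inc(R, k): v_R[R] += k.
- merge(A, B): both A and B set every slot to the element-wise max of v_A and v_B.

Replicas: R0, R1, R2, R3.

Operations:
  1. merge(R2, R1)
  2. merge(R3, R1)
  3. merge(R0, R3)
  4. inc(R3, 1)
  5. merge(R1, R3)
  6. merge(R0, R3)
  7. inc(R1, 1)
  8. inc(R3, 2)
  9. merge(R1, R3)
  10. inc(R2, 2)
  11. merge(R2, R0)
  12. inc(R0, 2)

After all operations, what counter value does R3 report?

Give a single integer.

Op 1: merge R2<->R1 -> R2=(0,0,0,0) R1=(0,0,0,0)
Op 2: merge R3<->R1 -> R3=(0,0,0,0) R1=(0,0,0,0)
Op 3: merge R0<->R3 -> R0=(0,0,0,0) R3=(0,0,0,0)
Op 4: inc R3 by 1 -> R3=(0,0,0,1) value=1
Op 5: merge R1<->R3 -> R1=(0,0,0,1) R3=(0,0,0,1)
Op 6: merge R0<->R3 -> R0=(0,0,0,1) R3=(0,0,0,1)
Op 7: inc R1 by 1 -> R1=(0,1,0,1) value=2
Op 8: inc R3 by 2 -> R3=(0,0,0,3) value=3
Op 9: merge R1<->R3 -> R1=(0,1,0,3) R3=(0,1,0,3)
Op 10: inc R2 by 2 -> R2=(0,0,2,0) value=2
Op 11: merge R2<->R0 -> R2=(0,0,2,1) R0=(0,0,2,1)
Op 12: inc R0 by 2 -> R0=(2,0,2,1) value=5

Answer: 4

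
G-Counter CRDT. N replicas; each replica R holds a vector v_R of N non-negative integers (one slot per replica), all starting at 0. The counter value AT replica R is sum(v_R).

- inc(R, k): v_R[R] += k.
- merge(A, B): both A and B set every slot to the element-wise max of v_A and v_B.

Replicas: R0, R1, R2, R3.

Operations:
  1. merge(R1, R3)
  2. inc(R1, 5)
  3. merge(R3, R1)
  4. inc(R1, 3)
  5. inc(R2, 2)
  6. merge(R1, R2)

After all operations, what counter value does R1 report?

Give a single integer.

Op 1: merge R1<->R3 -> R1=(0,0,0,0) R3=(0,0,0,0)
Op 2: inc R1 by 5 -> R1=(0,5,0,0) value=5
Op 3: merge R3<->R1 -> R3=(0,5,0,0) R1=(0,5,0,0)
Op 4: inc R1 by 3 -> R1=(0,8,0,0) value=8
Op 5: inc R2 by 2 -> R2=(0,0,2,0) value=2
Op 6: merge R1<->R2 -> R1=(0,8,2,0) R2=(0,8,2,0)

Answer: 10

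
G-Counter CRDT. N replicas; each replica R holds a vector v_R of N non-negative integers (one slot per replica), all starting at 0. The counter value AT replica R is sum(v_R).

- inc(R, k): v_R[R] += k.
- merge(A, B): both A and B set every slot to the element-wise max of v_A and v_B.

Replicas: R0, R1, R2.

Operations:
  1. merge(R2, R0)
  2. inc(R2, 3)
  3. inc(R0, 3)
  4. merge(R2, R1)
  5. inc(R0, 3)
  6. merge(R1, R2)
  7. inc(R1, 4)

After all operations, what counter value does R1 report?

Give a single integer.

Op 1: merge R2<->R0 -> R2=(0,0,0) R0=(0,0,0)
Op 2: inc R2 by 3 -> R2=(0,0,3) value=3
Op 3: inc R0 by 3 -> R0=(3,0,0) value=3
Op 4: merge R2<->R1 -> R2=(0,0,3) R1=(0,0,3)
Op 5: inc R0 by 3 -> R0=(6,0,0) value=6
Op 6: merge R1<->R2 -> R1=(0,0,3) R2=(0,0,3)
Op 7: inc R1 by 4 -> R1=(0,4,3) value=7

Answer: 7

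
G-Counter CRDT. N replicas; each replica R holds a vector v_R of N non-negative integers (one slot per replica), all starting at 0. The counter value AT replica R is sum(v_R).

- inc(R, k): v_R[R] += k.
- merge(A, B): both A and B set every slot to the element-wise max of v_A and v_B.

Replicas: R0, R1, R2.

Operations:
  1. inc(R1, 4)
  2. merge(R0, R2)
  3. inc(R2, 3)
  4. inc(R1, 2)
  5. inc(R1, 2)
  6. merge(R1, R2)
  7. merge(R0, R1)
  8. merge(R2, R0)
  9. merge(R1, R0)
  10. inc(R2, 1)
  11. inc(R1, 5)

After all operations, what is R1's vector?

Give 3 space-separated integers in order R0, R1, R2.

Answer: 0 13 3

Derivation:
Op 1: inc R1 by 4 -> R1=(0,4,0) value=4
Op 2: merge R0<->R2 -> R0=(0,0,0) R2=(0,0,0)
Op 3: inc R2 by 3 -> R2=(0,0,3) value=3
Op 4: inc R1 by 2 -> R1=(0,6,0) value=6
Op 5: inc R1 by 2 -> R1=(0,8,0) value=8
Op 6: merge R1<->R2 -> R1=(0,8,3) R2=(0,8,3)
Op 7: merge R0<->R1 -> R0=(0,8,3) R1=(0,8,3)
Op 8: merge R2<->R0 -> R2=(0,8,3) R0=(0,8,3)
Op 9: merge R1<->R0 -> R1=(0,8,3) R0=(0,8,3)
Op 10: inc R2 by 1 -> R2=(0,8,4) value=12
Op 11: inc R1 by 5 -> R1=(0,13,3) value=16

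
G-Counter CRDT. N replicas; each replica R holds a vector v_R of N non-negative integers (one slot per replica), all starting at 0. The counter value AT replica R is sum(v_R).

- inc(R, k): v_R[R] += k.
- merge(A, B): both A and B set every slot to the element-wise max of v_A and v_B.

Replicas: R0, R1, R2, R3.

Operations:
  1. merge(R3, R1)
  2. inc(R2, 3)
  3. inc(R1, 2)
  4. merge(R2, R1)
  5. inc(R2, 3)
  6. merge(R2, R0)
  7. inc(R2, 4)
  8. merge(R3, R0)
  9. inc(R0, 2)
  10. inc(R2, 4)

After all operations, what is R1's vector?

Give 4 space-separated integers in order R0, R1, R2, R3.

Op 1: merge R3<->R1 -> R3=(0,0,0,0) R1=(0,0,0,0)
Op 2: inc R2 by 3 -> R2=(0,0,3,0) value=3
Op 3: inc R1 by 2 -> R1=(0,2,0,0) value=2
Op 4: merge R2<->R1 -> R2=(0,2,3,0) R1=(0,2,3,0)
Op 5: inc R2 by 3 -> R2=(0,2,6,0) value=8
Op 6: merge R2<->R0 -> R2=(0,2,6,0) R0=(0,2,6,0)
Op 7: inc R2 by 4 -> R2=(0,2,10,0) value=12
Op 8: merge R3<->R0 -> R3=(0,2,6,0) R0=(0,2,6,0)
Op 9: inc R0 by 2 -> R0=(2,2,6,0) value=10
Op 10: inc R2 by 4 -> R2=(0,2,14,0) value=16

Answer: 0 2 3 0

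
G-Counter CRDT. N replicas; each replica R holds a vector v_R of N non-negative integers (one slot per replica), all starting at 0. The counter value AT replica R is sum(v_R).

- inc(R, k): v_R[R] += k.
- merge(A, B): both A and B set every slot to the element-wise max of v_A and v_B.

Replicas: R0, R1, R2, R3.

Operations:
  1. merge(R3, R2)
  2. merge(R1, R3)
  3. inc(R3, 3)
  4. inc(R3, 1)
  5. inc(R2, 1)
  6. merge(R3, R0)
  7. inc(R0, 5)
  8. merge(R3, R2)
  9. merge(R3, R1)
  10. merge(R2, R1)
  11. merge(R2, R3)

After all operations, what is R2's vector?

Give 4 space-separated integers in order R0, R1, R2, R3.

Op 1: merge R3<->R2 -> R3=(0,0,0,0) R2=(0,0,0,0)
Op 2: merge R1<->R3 -> R1=(0,0,0,0) R3=(0,0,0,0)
Op 3: inc R3 by 3 -> R3=(0,0,0,3) value=3
Op 4: inc R3 by 1 -> R3=(0,0,0,4) value=4
Op 5: inc R2 by 1 -> R2=(0,0,1,0) value=1
Op 6: merge R3<->R0 -> R3=(0,0,0,4) R0=(0,0,0,4)
Op 7: inc R0 by 5 -> R0=(5,0,0,4) value=9
Op 8: merge R3<->R2 -> R3=(0,0,1,4) R2=(0,0,1,4)
Op 9: merge R3<->R1 -> R3=(0,0,1,4) R1=(0,0,1,4)
Op 10: merge R2<->R1 -> R2=(0,0,1,4) R1=(0,0,1,4)
Op 11: merge R2<->R3 -> R2=(0,0,1,4) R3=(0,0,1,4)

Answer: 0 0 1 4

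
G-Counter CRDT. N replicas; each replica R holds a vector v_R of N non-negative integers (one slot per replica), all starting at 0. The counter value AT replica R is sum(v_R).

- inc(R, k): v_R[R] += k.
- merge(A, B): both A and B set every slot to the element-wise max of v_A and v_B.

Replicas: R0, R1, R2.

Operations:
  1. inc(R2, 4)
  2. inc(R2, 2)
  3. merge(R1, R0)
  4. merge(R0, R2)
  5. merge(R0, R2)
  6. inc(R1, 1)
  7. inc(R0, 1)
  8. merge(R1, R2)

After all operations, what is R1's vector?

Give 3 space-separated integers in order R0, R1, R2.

Op 1: inc R2 by 4 -> R2=(0,0,4) value=4
Op 2: inc R2 by 2 -> R2=(0,0,6) value=6
Op 3: merge R1<->R0 -> R1=(0,0,0) R0=(0,0,0)
Op 4: merge R0<->R2 -> R0=(0,0,6) R2=(0,0,6)
Op 5: merge R0<->R2 -> R0=(0,0,6) R2=(0,0,6)
Op 6: inc R1 by 1 -> R1=(0,1,0) value=1
Op 7: inc R0 by 1 -> R0=(1,0,6) value=7
Op 8: merge R1<->R2 -> R1=(0,1,6) R2=(0,1,6)

Answer: 0 1 6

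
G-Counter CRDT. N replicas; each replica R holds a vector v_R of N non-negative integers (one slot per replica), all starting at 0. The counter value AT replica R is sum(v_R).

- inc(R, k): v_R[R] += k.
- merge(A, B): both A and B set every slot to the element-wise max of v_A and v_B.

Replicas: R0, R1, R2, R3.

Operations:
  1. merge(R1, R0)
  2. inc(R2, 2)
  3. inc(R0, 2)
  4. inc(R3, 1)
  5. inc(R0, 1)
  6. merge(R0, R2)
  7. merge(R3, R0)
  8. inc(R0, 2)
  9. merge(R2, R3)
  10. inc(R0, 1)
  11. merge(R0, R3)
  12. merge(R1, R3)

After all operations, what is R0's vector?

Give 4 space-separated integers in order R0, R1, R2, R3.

Answer: 6 0 2 1

Derivation:
Op 1: merge R1<->R0 -> R1=(0,0,0,0) R0=(0,0,0,0)
Op 2: inc R2 by 2 -> R2=(0,0,2,0) value=2
Op 3: inc R0 by 2 -> R0=(2,0,0,0) value=2
Op 4: inc R3 by 1 -> R3=(0,0,0,1) value=1
Op 5: inc R0 by 1 -> R0=(3,0,0,0) value=3
Op 6: merge R0<->R2 -> R0=(3,0,2,0) R2=(3,0,2,0)
Op 7: merge R3<->R0 -> R3=(3,0,2,1) R0=(3,0,2,1)
Op 8: inc R0 by 2 -> R0=(5,0,2,1) value=8
Op 9: merge R2<->R3 -> R2=(3,0,2,1) R3=(3,0,2,1)
Op 10: inc R0 by 1 -> R0=(6,0,2,1) value=9
Op 11: merge R0<->R3 -> R0=(6,0,2,1) R3=(6,0,2,1)
Op 12: merge R1<->R3 -> R1=(6,0,2,1) R3=(6,0,2,1)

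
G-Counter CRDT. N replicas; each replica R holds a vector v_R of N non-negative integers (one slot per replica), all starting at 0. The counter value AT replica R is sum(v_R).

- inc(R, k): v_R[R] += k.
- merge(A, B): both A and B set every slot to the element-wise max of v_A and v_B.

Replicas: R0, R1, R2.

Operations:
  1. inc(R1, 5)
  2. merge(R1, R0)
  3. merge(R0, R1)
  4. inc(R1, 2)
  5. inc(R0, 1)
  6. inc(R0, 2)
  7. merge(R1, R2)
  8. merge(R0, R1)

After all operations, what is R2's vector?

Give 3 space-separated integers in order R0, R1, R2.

Op 1: inc R1 by 5 -> R1=(0,5,0) value=5
Op 2: merge R1<->R0 -> R1=(0,5,0) R0=(0,5,0)
Op 3: merge R0<->R1 -> R0=(0,5,0) R1=(0,5,0)
Op 4: inc R1 by 2 -> R1=(0,7,0) value=7
Op 5: inc R0 by 1 -> R0=(1,5,0) value=6
Op 6: inc R0 by 2 -> R0=(3,5,0) value=8
Op 7: merge R1<->R2 -> R1=(0,7,0) R2=(0,7,0)
Op 8: merge R0<->R1 -> R0=(3,7,0) R1=(3,7,0)

Answer: 0 7 0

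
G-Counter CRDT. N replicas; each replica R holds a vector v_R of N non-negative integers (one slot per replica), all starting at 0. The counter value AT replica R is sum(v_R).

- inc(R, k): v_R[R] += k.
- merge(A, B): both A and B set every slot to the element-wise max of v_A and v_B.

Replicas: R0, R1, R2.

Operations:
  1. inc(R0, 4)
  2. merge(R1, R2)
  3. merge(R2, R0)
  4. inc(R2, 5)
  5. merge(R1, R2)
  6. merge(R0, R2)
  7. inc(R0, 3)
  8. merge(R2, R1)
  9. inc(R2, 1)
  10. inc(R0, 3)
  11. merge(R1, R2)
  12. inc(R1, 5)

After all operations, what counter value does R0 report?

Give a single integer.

Answer: 15

Derivation:
Op 1: inc R0 by 4 -> R0=(4,0,0) value=4
Op 2: merge R1<->R2 -> R1=(0,0,0) R2=(0,0,0)
Op 3: merge R2<->R0 -> R2=(4,0,0) R0=(4,0,0)
Op 4: inc R2 by 5 -> R2=(4,0,5) value=9
Op 5: merge R1<->R2 -> R1=(4,0,5) R2=(4,0,5)
Op 6: merge R0<->R2 -> R0=(4,0,5) R2=(4,0,5)
Op 7: inc R0 by 3 -> R0=(7,0,5) value=12
Op 8: merge R2<->R1 -> R2=(4,0,5) R1=(4,0,5)
Op 9: inc R2 by 1 -> R2=(4,0,6) value=10
Op 10: inc R0 by 3 -> R0=(10,0,5) value=15
Op 11: merge R1<->R2 -> R1=(4,0,6) R2=(4,0,6)
Op 12: inc R1 by 5 -> R1=(4,5,6) value=15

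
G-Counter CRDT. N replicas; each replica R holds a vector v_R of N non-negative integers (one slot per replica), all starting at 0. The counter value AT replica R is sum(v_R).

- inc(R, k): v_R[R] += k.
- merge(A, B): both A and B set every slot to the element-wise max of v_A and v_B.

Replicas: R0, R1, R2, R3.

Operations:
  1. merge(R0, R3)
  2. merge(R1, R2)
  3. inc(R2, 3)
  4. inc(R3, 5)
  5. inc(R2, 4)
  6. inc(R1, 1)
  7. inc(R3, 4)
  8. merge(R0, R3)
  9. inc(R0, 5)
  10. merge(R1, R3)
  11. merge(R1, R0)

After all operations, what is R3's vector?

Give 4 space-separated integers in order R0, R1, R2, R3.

Op 1: merge R0<->R3 -> R0=(0,0,0,0) R3=(0,0,0,0)
Op 2: merge R1<->R2 -> R1=(0,0,0,0) R2=(0,0,0,0)
Op 3: inc R2 by 3 -> R2=(0,0,3,0) value=3
Op 4: inc R3 by 5 -> R3=(0,0,0,5) value=5
Op 5: inc R2 by 4 -> R2=(0,0,7,0) value=7
Op 6: inc R1 by 1 -> R1=(0,1,0,0) value=1
Op 7: inc R3 by 4 -> R3=(0,0,0,9) value=9
Op 8: merge R0<->R3 -> R0=(0,0,0,9) R3=(0,0,0,9)
Op 9: inc R0 by 5 -> R0=(5,0,0,9) value=14
Op 10: merge R1<->R3 -> R1=(0,1,0,9) R3=(0,1,0,9)
Op 11: merge R1<->R0 -> R1=(5,1,0,9) R0=(5,1,0,9)

Answer: 0 1 0 9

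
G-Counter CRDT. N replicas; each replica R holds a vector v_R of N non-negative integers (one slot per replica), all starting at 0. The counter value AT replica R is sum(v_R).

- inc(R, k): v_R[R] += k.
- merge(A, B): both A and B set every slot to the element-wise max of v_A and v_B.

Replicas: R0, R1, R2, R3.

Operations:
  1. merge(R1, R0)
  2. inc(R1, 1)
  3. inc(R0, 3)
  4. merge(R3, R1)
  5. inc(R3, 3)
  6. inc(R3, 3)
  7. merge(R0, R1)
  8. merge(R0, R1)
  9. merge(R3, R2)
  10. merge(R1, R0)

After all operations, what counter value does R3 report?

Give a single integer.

Op 1: merge R1<->R0 -> R1=(0,0,0,0) R0=(0,0,0,0)
Op 2: inc R1 by 1 -> R1=(0,1,0,0) value=1
Op 3: inc R0 by 3 -> R0=(3,0,0,0) value=3
Op 4: merge R3<->R1 -> R3=(0,1,0,0) R1=(0,1,0,0)
Op 5: inc R3 by 3 -> R3=(0,1,0,3) value=4
Op 6: inc R3 by 3 -> R3=(0,1,0,6) value=7
Op 7: merge R0<->R1 -> R0=(3,1,0,0) R1=(3,1,0,0)
Op 8: merge R0<->R1 -> R0=(3,1,0,0) R1=(3,1,0,0)
Op 9: merge R3<->R2 -> R3=(0,1,0,6) R2=(0,1,0,6)
Op 10: merge R1<->R0 -> R1=(3,1,0,0) R0=(3,1,0,0)

Answer: 7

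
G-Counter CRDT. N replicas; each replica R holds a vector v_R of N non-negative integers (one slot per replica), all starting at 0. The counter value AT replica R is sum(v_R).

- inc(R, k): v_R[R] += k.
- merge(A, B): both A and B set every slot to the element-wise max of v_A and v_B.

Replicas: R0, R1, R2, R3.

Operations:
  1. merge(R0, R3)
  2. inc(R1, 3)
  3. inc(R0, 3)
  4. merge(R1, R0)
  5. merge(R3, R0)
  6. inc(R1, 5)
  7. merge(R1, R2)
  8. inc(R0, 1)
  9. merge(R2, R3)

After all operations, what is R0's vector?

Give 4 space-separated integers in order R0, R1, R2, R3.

Answer: 4 3 0 0

Derivation:
Op 1: merge R0<->R3 -> R0=(0,0,0,0) R3=(0,0,0,0)
Op 2: inc R1 by 3 -> R1=(0,3,0,0) value=3
Op 3: inc R0 by 3 -> R0=(3,0,0,0) value=3
Op 4: merge R1<->R0 -> R1=(3,3,0,0) R0=(3,3,0,0)
Op 5: merge R3<->R0 -> R3=(3,3,0,0) R0=(3,3,0,0)
Op 6: inc R1 by 5 -> R1=(3,8,0,0) value=11
Op 7: merge R1<->R2 -> R1=(3,8,0,0) R2=(3,8,0,0)
Op 8: inc R0 by 1 -> R0=(4,3,0,0) value=7
Op 9: merge R2<->R3 -> R2=(3,8,0,0) R3=(3,8,0,0)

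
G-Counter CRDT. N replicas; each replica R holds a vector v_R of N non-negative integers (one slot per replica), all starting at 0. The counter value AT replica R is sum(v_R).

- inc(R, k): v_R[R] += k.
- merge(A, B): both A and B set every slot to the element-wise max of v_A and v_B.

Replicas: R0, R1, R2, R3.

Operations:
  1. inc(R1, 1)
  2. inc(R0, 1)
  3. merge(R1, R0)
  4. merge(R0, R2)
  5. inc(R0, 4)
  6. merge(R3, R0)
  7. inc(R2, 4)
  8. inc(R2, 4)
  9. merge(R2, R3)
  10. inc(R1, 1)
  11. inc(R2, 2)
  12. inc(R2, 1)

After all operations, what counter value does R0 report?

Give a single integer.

Op 1: inc R1 by 1 -> R1=(0,1,0,0) value=1
Op 2: inc R0 by 1 -> R0=(1,0,0,0) value=1
Op 3: merge R1<->R0 -> R1=(1,1,0,0) R0=(1,1,0,0)
Op 4: merge R0<->R2 -> R0=(1,1,0,0) R2=(1,1,0,0)
Op 5: inc R0 by 4 -> R0=(5,1,0,0) value=6
Op 6: merge R3<->R0 -> R3=(5,1,0,0) R0=(5,1,0,0)
Op 7: inc R2 by 4 -> R2=(1,1,4,0) value=6
Op 8: inc R2 by 4 -> R2=(1,1,8,0) value=10
Op 9: merge R2<->R3 -> R2=(5,1,8,0) R3=(5,1,8,0)
Op 10: inc R1 by 1 -> R1=(1,2,0,0) value=3
Op 11: inc R2 by 2 -> R2=(5,1,10,0) value=16
Op 12: inc R2 by 1 -> R2=(5,1,11,0) value=17

Answer: 6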